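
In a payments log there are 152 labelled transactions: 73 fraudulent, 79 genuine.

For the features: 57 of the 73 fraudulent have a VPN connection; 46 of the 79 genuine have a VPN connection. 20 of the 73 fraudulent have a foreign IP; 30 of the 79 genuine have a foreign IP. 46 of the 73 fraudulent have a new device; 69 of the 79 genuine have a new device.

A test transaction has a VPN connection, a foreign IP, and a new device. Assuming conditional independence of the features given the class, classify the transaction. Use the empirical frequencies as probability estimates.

genuine

fraudulent: (73/152) × (57/73) × (20/73) × (46/73) ≈ 0.0647401
genuine: (79/152) × (46/79) × (30/79) × (69/79) ≈ 0.100376
Highest score → genuine.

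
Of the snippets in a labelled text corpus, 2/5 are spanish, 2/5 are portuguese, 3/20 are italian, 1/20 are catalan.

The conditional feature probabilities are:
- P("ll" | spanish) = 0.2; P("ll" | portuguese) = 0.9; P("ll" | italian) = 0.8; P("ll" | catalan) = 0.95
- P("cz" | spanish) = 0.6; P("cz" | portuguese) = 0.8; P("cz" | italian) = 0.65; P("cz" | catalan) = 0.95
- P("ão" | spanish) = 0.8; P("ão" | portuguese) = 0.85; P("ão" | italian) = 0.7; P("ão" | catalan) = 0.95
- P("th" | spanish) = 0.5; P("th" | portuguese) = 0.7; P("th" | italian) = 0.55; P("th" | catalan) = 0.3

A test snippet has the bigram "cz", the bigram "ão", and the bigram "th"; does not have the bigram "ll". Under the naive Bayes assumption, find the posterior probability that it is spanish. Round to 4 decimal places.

0.7383

spanish: 0.4 × (1−0.2) × 0.6 × 0.8 × 0.5 = 0.0768
portuguese: 0.4 × (1−0.9) × 0.8 × 0.85 × 0.7 = 0.01904
italian: 0.15 × (1−0.8) × 0.65 × 0.7 × 0.55 = 0.0075075
catalan: 0.05 × (1−0.95) × 0.95 × 0.95 × 0.3 = 0.000676875
P(spanish | x) = 0.0768 / 0.104024375 ≈ 0.7383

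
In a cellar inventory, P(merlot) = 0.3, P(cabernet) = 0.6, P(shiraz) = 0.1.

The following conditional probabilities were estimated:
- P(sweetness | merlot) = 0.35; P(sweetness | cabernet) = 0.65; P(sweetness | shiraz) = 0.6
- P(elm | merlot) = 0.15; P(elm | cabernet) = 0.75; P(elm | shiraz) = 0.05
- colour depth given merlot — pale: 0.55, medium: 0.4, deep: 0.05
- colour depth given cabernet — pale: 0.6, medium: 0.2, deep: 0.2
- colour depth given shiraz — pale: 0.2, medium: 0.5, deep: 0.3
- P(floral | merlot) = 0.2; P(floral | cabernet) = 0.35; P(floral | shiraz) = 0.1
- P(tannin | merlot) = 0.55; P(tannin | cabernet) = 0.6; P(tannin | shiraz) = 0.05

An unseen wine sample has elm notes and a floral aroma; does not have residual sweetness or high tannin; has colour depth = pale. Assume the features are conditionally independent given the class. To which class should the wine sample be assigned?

cabernet

merlot: 0.3 × (1−0.35) × 0.15 × 0.55 × 0.2 × (1−0.55) = 0.001447875
cabernet: 0.6 × (1−0.65) × 0.75 × 0.6 × 0.35 × (1−0.6) = 0.01323
shiraz: 0.1 × (1−0.6) × 0.05 × 0.2 × 0.1 × (1−0.05) = 0.000038
Highest score → cabernet.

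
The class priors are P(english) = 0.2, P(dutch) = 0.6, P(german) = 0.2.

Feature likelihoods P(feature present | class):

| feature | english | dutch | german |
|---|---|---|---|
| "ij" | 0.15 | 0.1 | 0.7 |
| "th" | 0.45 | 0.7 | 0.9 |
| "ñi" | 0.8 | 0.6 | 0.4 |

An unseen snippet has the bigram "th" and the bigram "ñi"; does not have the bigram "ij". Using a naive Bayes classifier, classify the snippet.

english: 0.2 × (1−0.15) × 0.45 × 0.8 = 0.0612
dutch: 0.6 × (1−0.1) × 0.7 × 0.6 = 0.2268
german: 0.2 × (1−0.7) × 0.9 × 0.4 = 0.0216
Highest score → dutch.

dutch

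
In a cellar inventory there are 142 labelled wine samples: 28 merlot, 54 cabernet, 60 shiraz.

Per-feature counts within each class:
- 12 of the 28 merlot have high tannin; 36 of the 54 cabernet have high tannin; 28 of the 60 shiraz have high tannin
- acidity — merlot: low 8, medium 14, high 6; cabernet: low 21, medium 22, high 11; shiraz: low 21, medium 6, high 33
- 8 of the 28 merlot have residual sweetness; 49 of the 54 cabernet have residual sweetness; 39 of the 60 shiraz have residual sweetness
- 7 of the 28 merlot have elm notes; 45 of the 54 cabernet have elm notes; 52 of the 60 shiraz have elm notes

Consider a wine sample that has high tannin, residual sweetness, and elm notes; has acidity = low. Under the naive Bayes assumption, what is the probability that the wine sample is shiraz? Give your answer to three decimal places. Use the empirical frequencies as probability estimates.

0.338

merlot: (28/142) × (12/28) × (8/28) × (8/28) × (7/28) ≈ 0.00172463
cabernet: (54/142) × (36/54) × (21/54) × (49/54) × (45/54) ≈ 0.0745523
shiraz: (60/142) × (28/60) × (21/60) × (39/60) × (52/60) ≈ 0.0388779
P(shiraz | x) = 0.0388779 / 0.11515483 ≈ 0.338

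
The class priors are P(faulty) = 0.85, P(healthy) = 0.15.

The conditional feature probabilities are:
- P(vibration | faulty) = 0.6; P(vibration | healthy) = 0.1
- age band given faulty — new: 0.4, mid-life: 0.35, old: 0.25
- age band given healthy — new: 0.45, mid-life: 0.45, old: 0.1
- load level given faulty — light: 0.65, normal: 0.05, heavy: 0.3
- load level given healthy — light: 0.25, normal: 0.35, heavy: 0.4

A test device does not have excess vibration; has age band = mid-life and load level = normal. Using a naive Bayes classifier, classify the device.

healthy

faulty: 0.85 × (1−0.6) × 0.35 × 0.05 = 0.00595
healthy: 0.15 × (1−0.1) × 0.45 × 0.35 = 0.0212625
Highest score → healthy.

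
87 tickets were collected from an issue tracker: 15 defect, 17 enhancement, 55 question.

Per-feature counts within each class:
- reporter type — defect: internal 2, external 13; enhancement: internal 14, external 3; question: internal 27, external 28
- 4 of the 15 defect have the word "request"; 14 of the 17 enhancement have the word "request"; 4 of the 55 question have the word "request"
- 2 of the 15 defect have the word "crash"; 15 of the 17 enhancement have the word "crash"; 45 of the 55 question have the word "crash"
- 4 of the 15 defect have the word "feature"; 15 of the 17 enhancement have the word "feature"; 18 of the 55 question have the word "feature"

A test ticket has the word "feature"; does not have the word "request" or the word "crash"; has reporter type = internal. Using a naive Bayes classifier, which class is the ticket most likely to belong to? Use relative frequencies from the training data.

defect: (15/87) × (2/15) × (11/15) × (13/15) × (4/15) ≈ 0.00389613
enhancement: (17/87) × (14/17) × (3/17) × (2/17) × (15/17) ≈ 0.00294784
question: (55/87) × (27/55) × (51/55) × (10/55) × (18/55) ≈ 0.0171238
Highest score → question.

question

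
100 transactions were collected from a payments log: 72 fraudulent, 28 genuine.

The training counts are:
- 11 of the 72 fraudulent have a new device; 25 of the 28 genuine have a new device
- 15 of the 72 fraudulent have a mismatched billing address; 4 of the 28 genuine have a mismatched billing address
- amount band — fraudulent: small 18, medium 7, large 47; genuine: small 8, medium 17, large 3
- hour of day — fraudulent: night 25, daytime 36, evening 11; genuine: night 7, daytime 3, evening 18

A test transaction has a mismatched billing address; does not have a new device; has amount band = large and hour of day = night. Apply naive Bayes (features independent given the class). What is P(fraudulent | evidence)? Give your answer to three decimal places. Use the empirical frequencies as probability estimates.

0.996

fraudulent: (72/100) × (61/72) × (15/72) × (47/72) × (25/72) ≈ 0.0288046
genuine: (28/100) × (3/28) × (4/28) × (3/28) × (7/28) ≈ 0.000114796
P(fraudulent | x) = 0.0288046 / 0.028919396 ≈ 0.996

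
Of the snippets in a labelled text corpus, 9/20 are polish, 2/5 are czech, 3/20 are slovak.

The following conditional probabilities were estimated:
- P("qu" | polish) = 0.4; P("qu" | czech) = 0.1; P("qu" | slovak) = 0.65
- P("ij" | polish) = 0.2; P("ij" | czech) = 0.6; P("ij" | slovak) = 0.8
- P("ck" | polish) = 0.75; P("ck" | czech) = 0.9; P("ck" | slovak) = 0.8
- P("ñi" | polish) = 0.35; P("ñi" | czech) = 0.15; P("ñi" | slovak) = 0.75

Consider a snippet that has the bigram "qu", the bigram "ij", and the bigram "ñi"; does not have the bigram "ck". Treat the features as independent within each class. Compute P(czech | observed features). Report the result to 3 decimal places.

0.024

polish: 0.45 × 0.4 × 0.2 × (1−0.75) × 0.35 = 0.00315
czech: 0.4 × 0.1 × 0.6 × (1−0.9) × 0.15 = 0.00036
slovak: 0.15 × 0.65 × 0.8 × (1−0.8) × 0.75 = 0.0117
P(czech | x) = 0.00036 / 0.01521 ≈ 0.024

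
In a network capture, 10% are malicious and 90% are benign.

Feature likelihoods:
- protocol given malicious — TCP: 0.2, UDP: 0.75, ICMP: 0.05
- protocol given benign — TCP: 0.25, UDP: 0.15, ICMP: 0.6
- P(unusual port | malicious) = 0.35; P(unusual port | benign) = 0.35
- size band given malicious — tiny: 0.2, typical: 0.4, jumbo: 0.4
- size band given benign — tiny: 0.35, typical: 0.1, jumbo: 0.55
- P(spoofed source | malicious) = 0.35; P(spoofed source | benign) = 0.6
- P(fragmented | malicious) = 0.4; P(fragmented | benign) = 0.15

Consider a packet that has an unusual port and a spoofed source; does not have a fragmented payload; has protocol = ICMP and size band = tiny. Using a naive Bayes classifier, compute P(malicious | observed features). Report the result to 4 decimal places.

0.0022

malicious: 0.1 × 0.05 × 0.35 × 0.2 × 0.35 × (1−0.4) = 0.0000735
benign: 0.9 × 0.6 × 0.35 × 0.35 × 0.6 × (1−0.15) = 0.0337365
P(malicious | x) = 0.0000735 / 0.03381 ≈ 0.0022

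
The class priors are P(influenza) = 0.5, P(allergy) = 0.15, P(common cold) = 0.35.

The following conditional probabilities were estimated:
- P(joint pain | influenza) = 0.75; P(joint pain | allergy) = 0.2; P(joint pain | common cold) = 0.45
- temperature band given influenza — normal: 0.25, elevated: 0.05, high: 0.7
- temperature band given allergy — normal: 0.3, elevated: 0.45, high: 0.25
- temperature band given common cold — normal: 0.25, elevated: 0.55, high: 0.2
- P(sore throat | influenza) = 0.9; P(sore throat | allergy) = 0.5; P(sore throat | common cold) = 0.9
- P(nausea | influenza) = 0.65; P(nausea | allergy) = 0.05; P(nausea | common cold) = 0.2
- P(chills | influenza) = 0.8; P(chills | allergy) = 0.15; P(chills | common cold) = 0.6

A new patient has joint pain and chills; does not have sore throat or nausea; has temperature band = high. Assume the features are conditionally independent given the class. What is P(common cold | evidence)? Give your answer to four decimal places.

0.1609

influenza: 0.5 × 0.75 × 0.7 × (1−0.9) × (1−0.65) × 0.8 = 0.00735
allergy: 0.15 × 0.2 × 0.25 × (1−0.5) × (1−0.05) × 0.15 = 0.000534375
common cold: 0.35 × 0.45 × 0.2 × (1−0.9) × (1−0.2) × 0.6 = 0.001512
P(common cold | x) = 0.001512 / 0.009396375 ≈ 0.1609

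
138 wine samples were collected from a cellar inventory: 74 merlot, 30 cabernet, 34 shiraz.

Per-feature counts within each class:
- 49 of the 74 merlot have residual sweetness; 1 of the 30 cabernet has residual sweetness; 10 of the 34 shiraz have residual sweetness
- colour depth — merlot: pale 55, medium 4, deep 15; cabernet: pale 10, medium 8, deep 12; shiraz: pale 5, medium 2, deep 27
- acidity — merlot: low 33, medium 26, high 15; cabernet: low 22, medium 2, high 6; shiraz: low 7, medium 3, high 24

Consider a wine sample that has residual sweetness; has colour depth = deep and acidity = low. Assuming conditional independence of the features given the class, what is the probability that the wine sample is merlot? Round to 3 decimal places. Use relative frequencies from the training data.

merlot: (74/138) × (49/74) × (15/74) × (33/74) ≈ 0.0320966
cabernet: (30/138) × (1/30) × (12/30) × (22/30) ≈ 0.0021256
shiraz: (34/138) × (10/34) × (27/34) × (7/34) ≈ 0.0118474
P(merlot | x) = 0.0320966 / 0.0460696 ≈ 0.697

0.697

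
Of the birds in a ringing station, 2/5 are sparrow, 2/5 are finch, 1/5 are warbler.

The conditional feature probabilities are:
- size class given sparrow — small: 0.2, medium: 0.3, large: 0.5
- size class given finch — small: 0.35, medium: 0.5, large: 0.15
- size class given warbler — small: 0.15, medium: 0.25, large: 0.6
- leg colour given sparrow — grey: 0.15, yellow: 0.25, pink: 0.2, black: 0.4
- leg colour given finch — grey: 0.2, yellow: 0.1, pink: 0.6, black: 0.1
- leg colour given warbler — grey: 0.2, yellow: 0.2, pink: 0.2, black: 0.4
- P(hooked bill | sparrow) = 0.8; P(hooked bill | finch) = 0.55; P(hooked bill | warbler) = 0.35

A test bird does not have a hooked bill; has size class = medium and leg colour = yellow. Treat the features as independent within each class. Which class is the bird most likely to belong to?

sparrow: 0.4 × 0.3 × 0.25 × (1−0.8) = 0.006
finch: 0.4 × 0.5 × 0.1 × (1−0.55) = 0.009
warbler: 0.2 × 0.25 × 0.2 × (1−0.35) = 0.0065
Highest score → finch.

finch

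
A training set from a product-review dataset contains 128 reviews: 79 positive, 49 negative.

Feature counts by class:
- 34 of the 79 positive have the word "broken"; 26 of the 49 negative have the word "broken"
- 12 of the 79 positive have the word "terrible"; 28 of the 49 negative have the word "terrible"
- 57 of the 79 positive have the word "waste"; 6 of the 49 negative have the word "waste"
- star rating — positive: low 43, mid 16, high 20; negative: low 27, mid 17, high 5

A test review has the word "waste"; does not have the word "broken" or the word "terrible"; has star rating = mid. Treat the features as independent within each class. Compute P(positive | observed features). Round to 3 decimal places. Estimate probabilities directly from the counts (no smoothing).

0.930

positive: (79/128) × (45/79) × (67/79) × (57/79) × (16/79) ≈ 0.0435703
negative: (49/128) × (23/49) × (21/49) × (6/49) × (17/49) ≈ 0.00327152
P(positive | x) = 0.0435703 / 0.04684182 ≈ 0.930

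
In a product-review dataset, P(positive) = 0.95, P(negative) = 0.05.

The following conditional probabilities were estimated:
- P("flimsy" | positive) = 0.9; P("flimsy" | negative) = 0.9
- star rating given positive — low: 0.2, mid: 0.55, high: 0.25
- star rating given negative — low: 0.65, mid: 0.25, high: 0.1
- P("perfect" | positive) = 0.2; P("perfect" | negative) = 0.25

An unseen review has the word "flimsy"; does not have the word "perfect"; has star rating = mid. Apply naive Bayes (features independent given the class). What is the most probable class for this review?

positive

positive: 0.95 × 0.9 × 0.55 × (1−0.2) = 0.3762
negative: 0.05 × 0.9 × 0.25 × (1−0.25) = 0.0084375
Highest score → positive.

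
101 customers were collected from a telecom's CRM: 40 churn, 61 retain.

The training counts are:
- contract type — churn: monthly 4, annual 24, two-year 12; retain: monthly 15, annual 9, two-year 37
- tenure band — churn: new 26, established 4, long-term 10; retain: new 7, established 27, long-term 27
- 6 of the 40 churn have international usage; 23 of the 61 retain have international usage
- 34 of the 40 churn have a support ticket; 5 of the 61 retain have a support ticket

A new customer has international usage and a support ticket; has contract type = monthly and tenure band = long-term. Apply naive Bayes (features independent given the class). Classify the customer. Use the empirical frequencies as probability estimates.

retain

churn: (40/101) × (4/40) × (10/40) × (6/40) × (34/40) ≈ 0.00126238
retain: (61/101) × (15/61) × (27/61) × (23/61) × (5/61) ≈ 0.00203162
Highest score → retain.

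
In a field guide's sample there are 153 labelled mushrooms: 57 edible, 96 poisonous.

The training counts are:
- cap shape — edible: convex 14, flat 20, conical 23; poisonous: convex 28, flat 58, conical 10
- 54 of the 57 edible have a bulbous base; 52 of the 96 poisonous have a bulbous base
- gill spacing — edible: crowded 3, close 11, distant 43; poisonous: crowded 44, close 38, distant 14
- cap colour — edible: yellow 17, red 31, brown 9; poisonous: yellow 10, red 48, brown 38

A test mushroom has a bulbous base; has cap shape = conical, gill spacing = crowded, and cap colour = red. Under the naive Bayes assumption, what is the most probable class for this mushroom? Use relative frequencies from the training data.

edible: (57/153) × (23/57) × (54/57) × (3/57) × (31/57) ≈ 0.00407651
poisonous: (96/153) × (10/96) × (52/96) × (44/96) × (48/96) ≈ 0.0081132
Highest score → poisonous.

poisonous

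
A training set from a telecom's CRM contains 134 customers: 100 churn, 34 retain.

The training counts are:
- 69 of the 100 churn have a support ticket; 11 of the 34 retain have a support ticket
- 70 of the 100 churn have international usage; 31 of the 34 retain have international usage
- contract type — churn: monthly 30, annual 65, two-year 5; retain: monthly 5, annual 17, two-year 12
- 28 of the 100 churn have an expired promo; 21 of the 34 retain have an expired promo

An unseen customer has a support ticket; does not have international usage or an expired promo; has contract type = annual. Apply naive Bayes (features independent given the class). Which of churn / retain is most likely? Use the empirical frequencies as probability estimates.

churn

churn: (100/134) × (69/100) × (30/100) × (65/100) × (72/100) ≈ 0.0722955
retain: (34/134) × (11/34) × (3/34) × (17/34) × (13/34) ≈ 0.00138473
Highest score → churn.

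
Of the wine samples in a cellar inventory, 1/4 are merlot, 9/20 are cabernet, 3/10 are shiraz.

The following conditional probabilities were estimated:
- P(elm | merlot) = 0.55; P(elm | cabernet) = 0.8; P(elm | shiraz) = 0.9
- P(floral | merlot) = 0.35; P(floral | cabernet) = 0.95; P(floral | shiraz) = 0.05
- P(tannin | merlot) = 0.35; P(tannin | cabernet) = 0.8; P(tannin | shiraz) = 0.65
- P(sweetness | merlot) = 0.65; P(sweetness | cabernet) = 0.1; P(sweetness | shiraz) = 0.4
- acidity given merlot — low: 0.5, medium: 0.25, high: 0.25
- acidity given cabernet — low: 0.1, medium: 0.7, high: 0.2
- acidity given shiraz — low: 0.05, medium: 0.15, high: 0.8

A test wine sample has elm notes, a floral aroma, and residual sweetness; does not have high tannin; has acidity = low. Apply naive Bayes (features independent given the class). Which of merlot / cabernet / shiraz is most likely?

merlot

merlot: 0.25 × 0.55 × 0.35 × (1−0.35) × 0.65 × 0.5 = 0.01016640625
cabernet: 0.45 × 0.8 × 0.95 × (1−0.8) × 0.1 × 0.1 = 0.000684
shiraz: 0.3 × 0.9 × 0.05 × (1−0.65) × 0.4 × 0.05 = 0.0000945
Highest score → merlot.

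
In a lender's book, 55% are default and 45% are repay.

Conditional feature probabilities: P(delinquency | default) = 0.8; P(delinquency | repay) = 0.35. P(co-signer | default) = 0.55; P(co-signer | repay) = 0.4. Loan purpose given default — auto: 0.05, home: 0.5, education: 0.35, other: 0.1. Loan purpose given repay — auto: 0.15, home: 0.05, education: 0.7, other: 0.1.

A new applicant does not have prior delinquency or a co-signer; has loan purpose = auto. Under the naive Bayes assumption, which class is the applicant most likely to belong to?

default: 0.55 × (1−0.8) × (1−0.55) × 0.05 = 0.002475
repay: 0.45 × (1−0.35) × (1−0.4) × 0.15 = 0.026325
Highest score → repay.

repay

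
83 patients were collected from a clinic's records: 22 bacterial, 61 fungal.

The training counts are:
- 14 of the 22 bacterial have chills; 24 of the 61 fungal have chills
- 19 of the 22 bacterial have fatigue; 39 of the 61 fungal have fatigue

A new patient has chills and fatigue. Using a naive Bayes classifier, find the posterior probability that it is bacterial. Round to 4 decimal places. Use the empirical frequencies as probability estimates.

bacterial: (22/83) × (14/22) × (19/22) ≈ 0.145674
fungal: (61/83) × (24/61) × (39/61) ≈ 0.184871
P(bacterial | x) = 0.145674 / 0.330545 ≈ 0.4407

0.4407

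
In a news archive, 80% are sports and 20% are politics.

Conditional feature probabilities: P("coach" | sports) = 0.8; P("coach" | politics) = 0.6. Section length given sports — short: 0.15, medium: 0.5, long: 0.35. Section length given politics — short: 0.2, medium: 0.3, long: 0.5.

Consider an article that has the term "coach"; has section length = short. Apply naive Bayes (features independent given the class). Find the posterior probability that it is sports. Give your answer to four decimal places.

sports: 0.8 × 0.8 × 0.15 = 0.096
politics: 0.2 × 0.6 × 0.2 = 0.024
P(sports | x) = 0.096 / 0.12 ≈ 0.8000

0.8000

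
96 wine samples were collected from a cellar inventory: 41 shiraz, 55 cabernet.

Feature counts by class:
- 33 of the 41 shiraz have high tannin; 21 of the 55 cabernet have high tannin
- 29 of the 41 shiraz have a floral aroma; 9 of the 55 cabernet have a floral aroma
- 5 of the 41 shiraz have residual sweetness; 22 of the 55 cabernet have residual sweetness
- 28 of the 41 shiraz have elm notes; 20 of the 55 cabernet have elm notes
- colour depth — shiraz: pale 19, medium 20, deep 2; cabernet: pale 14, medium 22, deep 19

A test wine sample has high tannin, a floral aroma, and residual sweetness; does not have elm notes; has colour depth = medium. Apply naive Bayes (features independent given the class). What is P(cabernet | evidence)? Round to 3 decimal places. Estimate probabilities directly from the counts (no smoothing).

0.443

shiraz: (41/96) × (33/41) × (29/41) × (5/41) × (13/41) × (20/41) ≈ 0.00458615
cabernet: (55/96) × (21/55) × (9/55) × (22/55) × (35/55) × (22/55) ≈ 0.00364463
P(cabernet | x) = 0.00364463 / 0.00823078 ≈ 0.443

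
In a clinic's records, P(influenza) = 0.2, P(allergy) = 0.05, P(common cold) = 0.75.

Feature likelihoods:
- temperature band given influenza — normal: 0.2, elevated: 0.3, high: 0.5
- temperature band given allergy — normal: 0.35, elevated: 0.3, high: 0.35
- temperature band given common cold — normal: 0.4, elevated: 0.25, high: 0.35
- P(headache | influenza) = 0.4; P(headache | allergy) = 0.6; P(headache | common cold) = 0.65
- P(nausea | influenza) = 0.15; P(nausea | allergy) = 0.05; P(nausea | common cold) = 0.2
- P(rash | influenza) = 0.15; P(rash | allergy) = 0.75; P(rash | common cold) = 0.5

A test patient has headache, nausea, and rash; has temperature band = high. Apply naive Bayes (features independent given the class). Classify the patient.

influenza: 0.2 × 0.5 × 0.4 × 0.15 × 0.15 = 0.0009
allergy: 0.05 × 0.35 × 0.6 × 0.05 × 0.75 = 0.00039375
common cold: 0.75 × 0.35 × 0.65 × 0.2 × 0.5 = 0.0170625
Highest score → common cold.

common cold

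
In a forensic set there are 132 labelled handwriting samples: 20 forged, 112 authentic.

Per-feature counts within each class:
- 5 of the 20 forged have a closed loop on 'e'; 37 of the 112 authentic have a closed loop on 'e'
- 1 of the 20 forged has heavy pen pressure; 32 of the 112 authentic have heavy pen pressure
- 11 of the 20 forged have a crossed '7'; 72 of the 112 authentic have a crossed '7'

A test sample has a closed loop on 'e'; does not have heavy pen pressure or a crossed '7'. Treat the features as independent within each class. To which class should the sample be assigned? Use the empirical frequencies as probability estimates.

authentic

forged: (20/132) × (5/20) × (19/20) × (9/20) ≈ 0.0161932
authentic: (112/132) × (37/112) × (80/112) × (40/112) ≈ 0.0715059
Highest score → authentic.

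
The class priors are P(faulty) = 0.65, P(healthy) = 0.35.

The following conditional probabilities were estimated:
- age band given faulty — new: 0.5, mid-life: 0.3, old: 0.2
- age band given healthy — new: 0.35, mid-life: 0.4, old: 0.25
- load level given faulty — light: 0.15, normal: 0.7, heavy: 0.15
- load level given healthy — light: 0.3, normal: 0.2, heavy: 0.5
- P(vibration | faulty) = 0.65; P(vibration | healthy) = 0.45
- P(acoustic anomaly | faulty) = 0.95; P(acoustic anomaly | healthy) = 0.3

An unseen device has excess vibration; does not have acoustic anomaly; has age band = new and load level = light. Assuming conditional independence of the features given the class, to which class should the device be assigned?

faulty: 0.65 × 0.5 × 0.15 × 0.65 × (1−0.95) = 0.001584375
healthy: 0.35 × 0.35 × 0.3 × 0.45 × (1−0.3) = 0.01157625
Highest score → healthy.

healthy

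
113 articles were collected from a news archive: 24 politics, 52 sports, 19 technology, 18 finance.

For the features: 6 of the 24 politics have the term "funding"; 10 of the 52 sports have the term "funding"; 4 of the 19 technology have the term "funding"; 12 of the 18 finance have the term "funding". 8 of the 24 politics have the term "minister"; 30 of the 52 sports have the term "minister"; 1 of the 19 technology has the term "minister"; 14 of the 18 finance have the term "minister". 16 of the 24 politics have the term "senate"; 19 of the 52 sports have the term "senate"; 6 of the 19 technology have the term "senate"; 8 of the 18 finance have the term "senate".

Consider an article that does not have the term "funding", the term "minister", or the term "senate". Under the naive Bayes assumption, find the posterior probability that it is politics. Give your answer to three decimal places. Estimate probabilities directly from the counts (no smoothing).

politics: (24/113) × (18/24) × (16/24) × (8/24) ≈ 0.0353982
sports: (52/113) × (42/52) × (22/52) × (33/52) ≈ 0.0997932
technology: (19/113) × (15/19) × (18/19) × (13/19) ≈ 0.0860442
finance: (18/113) × (6/18) × (4/18) × (10/18) ≈ 0.00655523
P(politics | x) = 0.0353982 / 0.22779083 ≈ 0.155

0.155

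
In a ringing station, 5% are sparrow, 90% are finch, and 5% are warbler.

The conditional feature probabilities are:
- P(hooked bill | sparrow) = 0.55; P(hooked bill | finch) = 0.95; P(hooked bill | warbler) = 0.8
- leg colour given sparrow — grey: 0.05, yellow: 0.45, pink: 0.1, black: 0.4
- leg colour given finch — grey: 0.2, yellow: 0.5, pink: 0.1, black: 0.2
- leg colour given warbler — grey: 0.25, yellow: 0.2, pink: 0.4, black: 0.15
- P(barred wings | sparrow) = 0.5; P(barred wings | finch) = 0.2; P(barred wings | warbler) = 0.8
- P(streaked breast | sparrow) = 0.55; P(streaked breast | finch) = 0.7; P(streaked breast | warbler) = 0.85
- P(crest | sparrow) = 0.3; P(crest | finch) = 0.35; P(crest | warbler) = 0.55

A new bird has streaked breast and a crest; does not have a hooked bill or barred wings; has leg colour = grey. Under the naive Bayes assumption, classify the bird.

finch

sparrow: 0.05 × (1−0.55) × 0.05 × (1−0.5) × 0.55 × 0.3 = 0.0000928125
finch: 0.9 × (1−0.95) × 0.2 × (1−0.2) × 0.7 × 0.35 = 0.001764
warbler: 0.05 × (1−0.8) × 0.25 × (1−0.8) × 0.85 × 0.55 = 0.00023375
Highest score → finch.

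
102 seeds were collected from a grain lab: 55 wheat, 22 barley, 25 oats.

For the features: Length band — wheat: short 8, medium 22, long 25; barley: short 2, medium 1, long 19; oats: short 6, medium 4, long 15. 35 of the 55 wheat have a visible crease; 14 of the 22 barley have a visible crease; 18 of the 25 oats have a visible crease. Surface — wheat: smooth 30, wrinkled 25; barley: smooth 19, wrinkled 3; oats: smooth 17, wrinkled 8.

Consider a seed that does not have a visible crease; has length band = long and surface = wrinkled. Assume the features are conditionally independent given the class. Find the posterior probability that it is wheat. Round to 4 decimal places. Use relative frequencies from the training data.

0.6438

wheat: (55/102) × (25/55) × (20/55) × (25/55) ≈ 0.0405121
barley: (22/102) × (19/22) × (8/22) × (3/22) ≈ 0.00923675
oats: (25/102) × (15/25) × (7/25) × (8/25) ≈ 0.0131765
P(wheat | x) = 0.0405121 / 0.06292535 ≈ 0.6438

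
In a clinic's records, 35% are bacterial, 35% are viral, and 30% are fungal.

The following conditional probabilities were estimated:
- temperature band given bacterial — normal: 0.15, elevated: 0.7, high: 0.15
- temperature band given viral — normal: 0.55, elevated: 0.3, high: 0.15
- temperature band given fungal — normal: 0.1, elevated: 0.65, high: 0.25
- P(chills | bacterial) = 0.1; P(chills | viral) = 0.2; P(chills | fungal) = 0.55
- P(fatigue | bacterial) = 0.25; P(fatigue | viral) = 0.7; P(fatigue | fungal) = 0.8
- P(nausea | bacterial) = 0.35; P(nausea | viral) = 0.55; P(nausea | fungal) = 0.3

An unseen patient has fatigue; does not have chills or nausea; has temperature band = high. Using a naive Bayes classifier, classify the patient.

fungal

bacterial: 0.35 × 0.15 × (1−0.1) × 0.25 × (1−0.35) = 0.007678125
viral: 0.35 × 0.15 × (1−0.2) × 0.7 × (1−0.55) = 0.01323
fungal: 0.3 × 0.25 × (1−0.55) × 0.8 × (1−0.3) = 0.0189
Highest score → fungal.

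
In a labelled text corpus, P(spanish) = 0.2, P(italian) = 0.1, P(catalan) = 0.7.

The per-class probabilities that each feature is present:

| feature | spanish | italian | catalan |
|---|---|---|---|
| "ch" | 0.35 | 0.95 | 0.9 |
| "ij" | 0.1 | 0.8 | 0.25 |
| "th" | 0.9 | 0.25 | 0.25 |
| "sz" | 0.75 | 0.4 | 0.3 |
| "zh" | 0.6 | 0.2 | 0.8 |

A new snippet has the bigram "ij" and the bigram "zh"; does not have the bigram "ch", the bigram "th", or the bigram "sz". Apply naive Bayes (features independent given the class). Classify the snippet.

spanish: 0.2 × (1−0.35) × 0.1 × (1−0.9) × (1−0.75) × 0.6 = 0.000195
italian: 0.1 × (1−0.95) × 0.8 × (1−0.25) × (1−0.4) × 0.2 = 0.00036
catalan: 0.7 × (1−0.9) × 0.25 × (1−0.25) × (1−0.3) × 0.8 = 0.00735
Highest score → catalan.

catalan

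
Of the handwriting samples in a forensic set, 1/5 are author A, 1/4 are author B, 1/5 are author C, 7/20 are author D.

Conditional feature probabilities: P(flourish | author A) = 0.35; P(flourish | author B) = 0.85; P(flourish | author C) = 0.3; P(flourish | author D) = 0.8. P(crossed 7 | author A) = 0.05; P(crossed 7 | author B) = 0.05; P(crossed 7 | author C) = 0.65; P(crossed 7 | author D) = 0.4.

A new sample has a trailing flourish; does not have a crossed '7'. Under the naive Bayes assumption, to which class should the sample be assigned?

author B

author A: 0.2 × 0.35 × (1−0.05) = 0.0665
author B: 0.25 × 0.85 × (1−0.05) = 0.201875
author C: 0.2 × 0.3 × (1−0.65) = 0.021
author D: 0.35 × 0.8 × (1−0.4) = 0.168
Highest score → author B.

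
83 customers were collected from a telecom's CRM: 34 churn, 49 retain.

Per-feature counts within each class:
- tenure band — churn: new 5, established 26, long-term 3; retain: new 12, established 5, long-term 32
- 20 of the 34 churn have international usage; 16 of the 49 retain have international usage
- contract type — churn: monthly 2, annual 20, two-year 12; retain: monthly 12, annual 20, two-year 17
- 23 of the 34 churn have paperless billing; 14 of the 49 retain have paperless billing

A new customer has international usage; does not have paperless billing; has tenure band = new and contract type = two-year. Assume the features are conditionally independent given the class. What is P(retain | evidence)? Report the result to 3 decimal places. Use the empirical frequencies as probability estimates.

churn: (34/83) × (5/34) × (20/34) × (12/34) × (11/34) ≈ 0.00404631
retain: (49/83) × (12/49) × (16/49) × (17/49) × (35/49) ≈ 0.0116991
P(retain | x) = 0.0116991 / 0.01574541 ≈ 0.743

0.743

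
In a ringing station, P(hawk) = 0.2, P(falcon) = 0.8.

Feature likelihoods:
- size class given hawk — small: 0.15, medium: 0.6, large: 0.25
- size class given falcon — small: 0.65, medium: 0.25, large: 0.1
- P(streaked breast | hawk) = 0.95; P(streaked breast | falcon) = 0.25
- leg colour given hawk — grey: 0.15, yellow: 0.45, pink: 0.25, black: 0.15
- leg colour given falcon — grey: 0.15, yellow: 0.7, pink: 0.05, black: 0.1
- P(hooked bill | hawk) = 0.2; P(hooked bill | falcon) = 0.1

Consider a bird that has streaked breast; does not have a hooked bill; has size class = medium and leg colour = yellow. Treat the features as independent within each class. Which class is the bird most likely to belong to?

hawk: 0.2 × 0.6 × 0.95 × 0.45 × (1−0.2) = 0.04104
falcon: 0.8 × 0.25 × 0.25 × 0.7 × (1−0.1) = 0.0315
Highest score → hawk.

hawk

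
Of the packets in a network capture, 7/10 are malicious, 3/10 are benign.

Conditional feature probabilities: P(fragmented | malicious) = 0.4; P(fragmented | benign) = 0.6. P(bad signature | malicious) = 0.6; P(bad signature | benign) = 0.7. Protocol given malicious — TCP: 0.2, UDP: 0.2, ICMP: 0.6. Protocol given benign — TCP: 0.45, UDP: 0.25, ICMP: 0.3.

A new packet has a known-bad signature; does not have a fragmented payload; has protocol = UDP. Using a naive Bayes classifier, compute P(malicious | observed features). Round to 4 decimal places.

0.7059

malicious: 0.7 × (1−0.4) × 0.6 × 0.2 = 0.0504
benign: 0.3 × (1−0.6) × 0.7 × 0.25 = 0.021
P(malicious | x) = 0.0504 / 0.0714 ≈ 0.7059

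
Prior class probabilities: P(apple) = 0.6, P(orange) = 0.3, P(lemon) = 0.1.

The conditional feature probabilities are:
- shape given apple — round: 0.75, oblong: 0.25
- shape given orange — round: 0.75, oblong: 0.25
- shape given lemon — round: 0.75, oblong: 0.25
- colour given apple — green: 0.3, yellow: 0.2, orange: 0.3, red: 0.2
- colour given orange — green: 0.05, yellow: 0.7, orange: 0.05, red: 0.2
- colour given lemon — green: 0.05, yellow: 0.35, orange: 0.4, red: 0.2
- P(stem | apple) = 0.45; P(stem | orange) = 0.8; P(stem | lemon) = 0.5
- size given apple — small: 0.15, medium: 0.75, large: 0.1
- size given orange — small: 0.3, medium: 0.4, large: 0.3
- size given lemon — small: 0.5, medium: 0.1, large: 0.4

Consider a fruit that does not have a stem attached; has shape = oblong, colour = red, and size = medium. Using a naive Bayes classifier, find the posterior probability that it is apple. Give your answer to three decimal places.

0.895

apple: 0.6 × 0.25 × 0.2 × (1−0.45) × 0.75 = 0.012375
orange: 0.3 × 0.25 × 0.2 × (1−0.8) × 0.4 = 0.0012
lemon: 0.1 × 0.25 × 0.2 × (1−0.5) × 0.1 = 0.00025
P(apple | x) = 0.012375 / 0.013825 ≈ 0.895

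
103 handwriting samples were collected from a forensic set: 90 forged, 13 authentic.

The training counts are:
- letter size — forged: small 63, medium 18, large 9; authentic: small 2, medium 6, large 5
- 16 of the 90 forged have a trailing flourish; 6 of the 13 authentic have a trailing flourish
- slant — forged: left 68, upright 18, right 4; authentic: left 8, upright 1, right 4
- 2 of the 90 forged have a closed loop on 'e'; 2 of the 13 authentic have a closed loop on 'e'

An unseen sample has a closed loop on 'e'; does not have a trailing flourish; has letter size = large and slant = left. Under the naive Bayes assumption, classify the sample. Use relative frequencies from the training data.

authentic

forged: (90/103) × (9/90) × (74/90) × (68/90) × (2/90) ≈ 0.00120628
authentic: (13/103) × (5/13) × (7/13) × (8/13) × (2/13) ≈ 0.00247469
Highest score → authentic.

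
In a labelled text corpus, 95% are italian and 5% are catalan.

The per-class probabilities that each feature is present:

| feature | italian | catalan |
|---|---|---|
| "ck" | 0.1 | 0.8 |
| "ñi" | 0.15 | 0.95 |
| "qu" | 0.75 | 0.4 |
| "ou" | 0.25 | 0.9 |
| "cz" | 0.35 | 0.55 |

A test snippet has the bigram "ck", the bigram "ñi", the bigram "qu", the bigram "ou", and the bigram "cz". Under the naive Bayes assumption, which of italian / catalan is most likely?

italian: 0.95 × 0.1 × 0.15 × 0.75 × 0.25 × 0.35 = 0.00093515625
catalan: 0.05 × 0.8 × 0.95 × 0.4 × 0.9 × 0.55 = 0.007524
Highest score → catalan.

catalan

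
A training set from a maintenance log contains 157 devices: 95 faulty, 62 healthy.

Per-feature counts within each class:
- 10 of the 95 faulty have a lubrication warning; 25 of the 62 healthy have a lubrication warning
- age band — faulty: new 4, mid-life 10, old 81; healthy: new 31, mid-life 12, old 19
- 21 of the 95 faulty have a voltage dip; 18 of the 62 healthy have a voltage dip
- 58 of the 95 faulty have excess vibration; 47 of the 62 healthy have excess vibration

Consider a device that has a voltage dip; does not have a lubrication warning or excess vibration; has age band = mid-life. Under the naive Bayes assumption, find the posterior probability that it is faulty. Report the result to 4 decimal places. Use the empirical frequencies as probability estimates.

faulty: (95/157) × (85/95) × (10/95) × (21/95) × (37/95) ≈ 0.00490647
healthy: (62/157) × (37/62) × (12/62) × (18/62) × (15/62) ≈ 0.00320385
P(faulty | x) = 0.00490647 / 0.00811032 ≈ 0.6050

0.6050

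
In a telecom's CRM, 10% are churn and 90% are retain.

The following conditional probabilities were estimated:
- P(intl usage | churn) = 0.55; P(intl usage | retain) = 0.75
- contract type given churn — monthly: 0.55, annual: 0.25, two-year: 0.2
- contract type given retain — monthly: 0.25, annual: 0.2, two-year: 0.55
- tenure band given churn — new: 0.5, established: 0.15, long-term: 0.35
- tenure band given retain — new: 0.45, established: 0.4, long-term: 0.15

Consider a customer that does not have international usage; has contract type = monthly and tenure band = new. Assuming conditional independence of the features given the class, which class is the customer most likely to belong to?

churn: 0.1 × (1−0.55) × 0.55 × 0.5 = 0.012375
retain: 0.9 × (1−0.75) × 0.25 × 0.45 = 0.0253125
Highest score → retain.

retain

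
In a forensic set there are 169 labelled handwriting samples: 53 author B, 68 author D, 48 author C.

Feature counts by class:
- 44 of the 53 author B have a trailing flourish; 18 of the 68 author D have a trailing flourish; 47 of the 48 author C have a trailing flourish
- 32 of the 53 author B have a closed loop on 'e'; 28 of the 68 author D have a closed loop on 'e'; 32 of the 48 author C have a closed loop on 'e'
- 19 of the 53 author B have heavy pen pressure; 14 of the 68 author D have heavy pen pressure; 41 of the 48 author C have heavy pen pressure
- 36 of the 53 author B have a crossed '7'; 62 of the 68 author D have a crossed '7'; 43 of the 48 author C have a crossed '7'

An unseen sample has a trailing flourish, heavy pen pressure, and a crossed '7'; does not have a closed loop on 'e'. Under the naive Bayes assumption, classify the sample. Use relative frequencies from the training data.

author B: (53/169) × (44/53) × (21/53) × (19/53) × (36/53) ≈ 0.0251197
author D: (68/169) × (18/68) × (40/68) × (14/68) × (62/68) ≈ 0.0117609
author C: (48/169) × (47/48) × (16/48) × (41/48) × (43/48) ≈ 0.0709349
Highest score → author C.

author C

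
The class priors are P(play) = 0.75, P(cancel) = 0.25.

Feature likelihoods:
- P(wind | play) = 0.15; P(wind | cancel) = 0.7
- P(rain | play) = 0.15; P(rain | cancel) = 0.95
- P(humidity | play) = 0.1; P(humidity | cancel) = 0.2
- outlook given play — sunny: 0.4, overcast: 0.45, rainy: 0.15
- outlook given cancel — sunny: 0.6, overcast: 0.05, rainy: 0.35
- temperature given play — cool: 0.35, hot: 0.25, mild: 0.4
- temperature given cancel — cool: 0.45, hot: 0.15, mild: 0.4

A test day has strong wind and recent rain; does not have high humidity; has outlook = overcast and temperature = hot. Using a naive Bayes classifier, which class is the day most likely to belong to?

play

play: 0.75 × 0.15 × 0.15 × (1−0.1) × 0.45 × 0.25 = 0.00170859375
cancel: 0.25 × 0.7 × 0.95 × (1−0.2) × 0.05 × 0.15 = 0.0009975
Highest score → play.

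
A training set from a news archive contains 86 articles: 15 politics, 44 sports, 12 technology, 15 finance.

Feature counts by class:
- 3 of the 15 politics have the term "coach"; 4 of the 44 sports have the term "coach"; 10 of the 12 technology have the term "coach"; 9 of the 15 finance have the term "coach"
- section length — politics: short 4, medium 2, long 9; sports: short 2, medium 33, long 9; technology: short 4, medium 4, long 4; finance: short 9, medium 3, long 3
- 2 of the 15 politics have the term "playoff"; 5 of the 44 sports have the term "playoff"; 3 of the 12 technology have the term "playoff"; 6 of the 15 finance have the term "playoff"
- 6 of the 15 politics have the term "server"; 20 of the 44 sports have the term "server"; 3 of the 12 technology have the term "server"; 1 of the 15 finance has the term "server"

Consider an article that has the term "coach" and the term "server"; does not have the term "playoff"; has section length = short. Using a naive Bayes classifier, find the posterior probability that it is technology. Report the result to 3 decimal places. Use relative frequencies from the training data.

politics: (15/86) × (3/15) × (4/15) × (13/15) × (6/15) ≈ 0.00322481
sports: (44/86) × (4/44) × (2/44) × (39/44) × (20/44) ≈ 0.000851781
technology: (12/86) × (10/12) × (4/12) × (9/12) × (3/12) ≈ 0.00726744
finance: (15/86) × (9/15) × (9/15) × (9/15) × (1/15) ≈ 0.00251163
P(technology | x) = 0.00726744 / 0.013855661 ≈ 0.525

0.525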